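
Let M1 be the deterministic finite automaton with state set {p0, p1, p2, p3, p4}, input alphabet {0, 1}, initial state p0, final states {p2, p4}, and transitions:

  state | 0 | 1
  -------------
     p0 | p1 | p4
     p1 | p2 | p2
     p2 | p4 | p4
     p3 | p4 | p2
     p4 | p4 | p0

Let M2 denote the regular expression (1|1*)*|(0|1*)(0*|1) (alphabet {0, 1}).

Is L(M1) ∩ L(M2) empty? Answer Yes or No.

The string 1 is accepted by both M1 and M2.
Hence L(M1) ∩ L(M2) ≠ ∅.

No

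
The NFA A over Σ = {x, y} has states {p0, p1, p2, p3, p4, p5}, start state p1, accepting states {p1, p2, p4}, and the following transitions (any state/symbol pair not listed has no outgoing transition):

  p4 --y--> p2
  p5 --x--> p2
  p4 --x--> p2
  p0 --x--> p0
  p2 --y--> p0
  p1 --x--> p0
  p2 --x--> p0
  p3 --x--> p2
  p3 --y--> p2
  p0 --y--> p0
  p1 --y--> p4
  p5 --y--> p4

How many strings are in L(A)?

4

The useful subgraph on states {p1, p2, p4} is acyclic, so L(A) is finite; the longest accepting path visits 3 useful states, giving maximum string length 2.
Counting accepting paths from p1 by length: 1 of length 0, 1 of length 1, 2 of length 2. Total 4.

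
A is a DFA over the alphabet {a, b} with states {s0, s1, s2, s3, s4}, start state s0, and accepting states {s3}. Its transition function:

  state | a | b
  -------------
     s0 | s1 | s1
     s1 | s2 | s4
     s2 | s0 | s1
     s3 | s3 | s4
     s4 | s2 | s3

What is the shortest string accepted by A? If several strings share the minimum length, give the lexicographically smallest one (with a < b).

abb

A breadth-first search from s0 reaches an accepting state first via the path s0 → s1 → s4 → s3 on input abb.
No string of length < 3 is accepted (BFS exhausts all shorter strings without reaching an accepting state), and abb is the lexicographically least accepting string of length 3.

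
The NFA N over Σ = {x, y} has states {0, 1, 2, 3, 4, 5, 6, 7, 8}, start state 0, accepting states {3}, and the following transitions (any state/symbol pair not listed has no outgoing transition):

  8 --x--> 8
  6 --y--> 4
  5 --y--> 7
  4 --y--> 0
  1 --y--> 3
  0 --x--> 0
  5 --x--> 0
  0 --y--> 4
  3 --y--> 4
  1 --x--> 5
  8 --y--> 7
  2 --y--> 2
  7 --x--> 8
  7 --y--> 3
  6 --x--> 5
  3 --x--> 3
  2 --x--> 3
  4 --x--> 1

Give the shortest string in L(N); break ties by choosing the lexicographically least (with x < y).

yxy

A breadth-first search from 0 reaches an accepting state first via the path 0 → 4 → 1 → 3 on input yxy.
No string of length < 3 is accepted (BFS exhausts all shorter strings without reaching an accepting state), and yxy is the lexicographically least accepting string of length 3.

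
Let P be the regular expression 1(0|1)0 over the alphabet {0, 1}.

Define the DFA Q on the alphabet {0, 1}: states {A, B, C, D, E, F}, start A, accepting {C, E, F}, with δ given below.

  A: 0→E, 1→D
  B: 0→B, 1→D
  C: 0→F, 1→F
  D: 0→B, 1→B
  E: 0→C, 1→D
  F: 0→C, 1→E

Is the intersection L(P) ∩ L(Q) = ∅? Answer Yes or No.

Yes

Converting the expression P to a DFA (subset construction, then merging equivalent states) gives the minimal DFA with states {p0, p1, p2, p3, p4}, start state p0, accepting states {p4} and transitions p0: 0→p1, 1→p2; p1: 0→p1, 1→p1; p2: 0→p3, 1→p3; p3: 0→p4, 1→p1; p4: 0→p1, 1→p1.
Exploring the product automaton P × Q from the start pair (p0, A), following both machines on each input symbol, reaches 9 state pairs: (p0, A), (p1, E), (p2, D), (p1, C), (p1, D), (p3, B), (p1, F), (p1, B), (p4, B).
P accepts in {p4} and Q accepts in {C, E, F}; no reachable pair has both components accepting, so no string drives both machines to acceptance simultaneously and L(P) ∩ L(Q) = ∅.
So no string is accepted by both, and the intersection is empty.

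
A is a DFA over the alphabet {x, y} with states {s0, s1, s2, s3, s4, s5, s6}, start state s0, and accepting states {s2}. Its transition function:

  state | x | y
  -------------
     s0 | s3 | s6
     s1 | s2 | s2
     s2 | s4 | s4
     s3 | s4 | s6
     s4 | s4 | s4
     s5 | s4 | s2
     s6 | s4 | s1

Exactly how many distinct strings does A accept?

4

The useful subgraph on states {s0, s1, s2, s3, s6} is acyclic, so L(A) is finite; the longest accepting path visits 5 useful states, giving maximum string length 4.
Counting accepting paths from s0 by length: 2 of length 3, 2 of length 4. Total 4.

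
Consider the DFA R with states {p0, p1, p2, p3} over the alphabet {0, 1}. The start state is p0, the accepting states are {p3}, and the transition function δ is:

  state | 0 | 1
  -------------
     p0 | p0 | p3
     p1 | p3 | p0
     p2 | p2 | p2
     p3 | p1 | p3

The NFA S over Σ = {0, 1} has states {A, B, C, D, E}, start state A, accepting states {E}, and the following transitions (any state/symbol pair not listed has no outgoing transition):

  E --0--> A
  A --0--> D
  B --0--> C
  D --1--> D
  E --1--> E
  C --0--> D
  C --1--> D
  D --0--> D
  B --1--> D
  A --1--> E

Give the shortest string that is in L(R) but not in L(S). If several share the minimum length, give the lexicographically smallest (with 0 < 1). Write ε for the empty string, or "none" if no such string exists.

01

The string 01 is accepted by R but not by S.
No shorter string lies in the difference, and 01 is the lexicographically first length-2 string in L(R) \ L(S).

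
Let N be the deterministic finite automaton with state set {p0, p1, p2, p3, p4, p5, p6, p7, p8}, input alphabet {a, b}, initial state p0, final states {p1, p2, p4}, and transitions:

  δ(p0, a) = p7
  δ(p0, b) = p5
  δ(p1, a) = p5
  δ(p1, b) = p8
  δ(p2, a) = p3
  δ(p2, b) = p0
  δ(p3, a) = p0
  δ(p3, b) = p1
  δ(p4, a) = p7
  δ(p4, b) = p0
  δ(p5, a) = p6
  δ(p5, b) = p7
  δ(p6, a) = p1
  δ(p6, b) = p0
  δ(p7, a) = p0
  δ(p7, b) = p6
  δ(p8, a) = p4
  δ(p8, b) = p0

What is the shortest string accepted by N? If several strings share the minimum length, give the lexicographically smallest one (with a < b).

aba

A breadth-first search from p0 reaches an accepting state first via the path p0 → p7 → p6 → p1 on input aba.
No string of length < 3 is accepted (BFS exhausts all shorter strings without reaching an accepting state), and aba is the lexicographically least accepting string of length 3.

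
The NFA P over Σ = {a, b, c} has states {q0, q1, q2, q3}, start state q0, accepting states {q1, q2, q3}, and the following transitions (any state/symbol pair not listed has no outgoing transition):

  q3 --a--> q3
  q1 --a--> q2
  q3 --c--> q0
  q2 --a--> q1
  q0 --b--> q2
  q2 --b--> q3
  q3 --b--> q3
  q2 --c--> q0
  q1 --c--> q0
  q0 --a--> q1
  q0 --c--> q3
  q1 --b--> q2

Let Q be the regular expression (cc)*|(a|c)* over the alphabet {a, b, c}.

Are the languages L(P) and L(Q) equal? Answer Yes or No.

The string b is accepted by P but rejected by Q.
So L(P) ≠ L(Q).

No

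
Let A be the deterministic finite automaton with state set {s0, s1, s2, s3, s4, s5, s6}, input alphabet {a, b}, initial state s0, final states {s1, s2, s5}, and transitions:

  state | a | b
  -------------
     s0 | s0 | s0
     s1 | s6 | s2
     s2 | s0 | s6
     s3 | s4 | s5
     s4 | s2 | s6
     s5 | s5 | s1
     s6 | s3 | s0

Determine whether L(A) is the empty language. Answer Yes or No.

Yes

The states reachable from the start state are {s0}.
None of the accepting states {s1, s2, s5} is reachable, so no string is accepted and L(A) = ∅.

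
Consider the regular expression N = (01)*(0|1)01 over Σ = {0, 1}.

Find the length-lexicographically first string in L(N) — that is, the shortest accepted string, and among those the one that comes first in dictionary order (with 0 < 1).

001

By inspection of the expression, no string of length less than 3 matches, and 001 is the lexicographically first match of length 3.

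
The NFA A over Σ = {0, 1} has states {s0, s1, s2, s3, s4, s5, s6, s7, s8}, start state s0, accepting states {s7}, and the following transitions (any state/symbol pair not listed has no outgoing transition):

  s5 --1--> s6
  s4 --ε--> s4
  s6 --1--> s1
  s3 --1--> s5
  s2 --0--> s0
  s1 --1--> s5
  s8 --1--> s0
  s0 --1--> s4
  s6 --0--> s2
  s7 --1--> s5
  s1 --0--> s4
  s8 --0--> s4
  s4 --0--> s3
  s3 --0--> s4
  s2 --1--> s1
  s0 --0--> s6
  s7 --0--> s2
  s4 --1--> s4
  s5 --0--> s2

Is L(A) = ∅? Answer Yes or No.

Yes

The states reachable from the start state are {s0, s1, s2, s3, s4, s5, s6}.
None of the accepting states {s7} is reachable, so no string is accepted and L(A) = ∅.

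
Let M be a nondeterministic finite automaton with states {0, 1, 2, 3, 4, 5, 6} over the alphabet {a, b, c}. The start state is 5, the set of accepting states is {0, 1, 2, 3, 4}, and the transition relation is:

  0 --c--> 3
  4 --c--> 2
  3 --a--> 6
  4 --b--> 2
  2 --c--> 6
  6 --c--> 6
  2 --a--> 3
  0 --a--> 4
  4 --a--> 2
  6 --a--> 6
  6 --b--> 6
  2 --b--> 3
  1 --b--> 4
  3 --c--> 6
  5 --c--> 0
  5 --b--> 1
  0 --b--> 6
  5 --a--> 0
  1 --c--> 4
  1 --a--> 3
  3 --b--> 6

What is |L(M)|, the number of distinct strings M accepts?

The useful subgraph on states {0, 1, 2, 3, 4, 5} is acyclic, so L(M) is finite; the longest accepting path visits 5 useful states, giving maximum string length 4.
Counting accepting paths from 5 by length: 3 of length 1, 7 of length 2, 12 of length 3, 24 of length 4. Total 46.

46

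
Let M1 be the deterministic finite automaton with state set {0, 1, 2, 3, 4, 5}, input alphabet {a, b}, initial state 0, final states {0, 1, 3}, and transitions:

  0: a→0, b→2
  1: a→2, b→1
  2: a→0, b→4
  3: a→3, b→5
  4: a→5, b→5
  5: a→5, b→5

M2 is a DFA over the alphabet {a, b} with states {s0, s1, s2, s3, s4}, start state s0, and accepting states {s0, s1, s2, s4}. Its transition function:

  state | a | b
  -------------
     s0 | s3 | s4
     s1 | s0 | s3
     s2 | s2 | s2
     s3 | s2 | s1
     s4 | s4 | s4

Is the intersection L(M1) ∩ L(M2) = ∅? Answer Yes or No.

No

The empty string ε is accepted by both M1 and M2.
Hence L(M1) ∩ L(M2) ≠ ∅.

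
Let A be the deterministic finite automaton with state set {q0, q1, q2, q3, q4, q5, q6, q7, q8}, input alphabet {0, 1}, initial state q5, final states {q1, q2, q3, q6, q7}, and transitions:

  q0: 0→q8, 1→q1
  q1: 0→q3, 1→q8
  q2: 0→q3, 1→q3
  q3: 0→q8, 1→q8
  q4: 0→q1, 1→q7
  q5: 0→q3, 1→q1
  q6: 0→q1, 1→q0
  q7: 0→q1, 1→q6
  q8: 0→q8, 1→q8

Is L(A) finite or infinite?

finite

The useful states (reachable from q5 and able to reach an accepting state) are {q1, q3, q5}.
Restricted to these states the transition graph has no cycle, so every accepting path has bounded length and L is finite.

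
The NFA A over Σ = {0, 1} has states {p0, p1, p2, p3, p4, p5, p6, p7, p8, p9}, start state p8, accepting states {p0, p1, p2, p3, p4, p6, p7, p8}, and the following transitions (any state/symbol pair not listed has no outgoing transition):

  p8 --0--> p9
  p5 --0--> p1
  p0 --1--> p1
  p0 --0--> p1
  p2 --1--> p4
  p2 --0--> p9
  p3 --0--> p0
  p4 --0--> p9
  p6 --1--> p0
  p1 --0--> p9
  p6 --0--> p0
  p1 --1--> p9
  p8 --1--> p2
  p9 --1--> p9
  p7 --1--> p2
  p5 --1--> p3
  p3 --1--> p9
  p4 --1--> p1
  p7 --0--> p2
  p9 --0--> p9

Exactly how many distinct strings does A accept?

The useful subgraph on states {p1, p2, p4, p8} is acyclic, so L(A) is finite; the longest accepting path visits 4 useful states, giving maximum string length 3.
Counting accepting paths from p8 by length: 1 of length 0, 1 of length 1, 1 of length 2, 1 of length 3. Total 4.

4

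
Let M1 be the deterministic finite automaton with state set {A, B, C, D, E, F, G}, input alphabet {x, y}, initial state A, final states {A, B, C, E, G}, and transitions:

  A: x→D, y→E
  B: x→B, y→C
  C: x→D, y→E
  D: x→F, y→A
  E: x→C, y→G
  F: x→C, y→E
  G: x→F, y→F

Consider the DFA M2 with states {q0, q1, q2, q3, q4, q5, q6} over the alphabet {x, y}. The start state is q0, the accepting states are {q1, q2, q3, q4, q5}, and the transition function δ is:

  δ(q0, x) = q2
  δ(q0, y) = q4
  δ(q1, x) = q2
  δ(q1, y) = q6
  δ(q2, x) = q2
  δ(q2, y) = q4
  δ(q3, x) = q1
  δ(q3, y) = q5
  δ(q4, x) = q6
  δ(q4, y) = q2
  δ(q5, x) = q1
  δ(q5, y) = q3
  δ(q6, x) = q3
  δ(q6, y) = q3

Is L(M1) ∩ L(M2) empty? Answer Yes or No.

No

The string y is accepted by both M1 and M2.
Hence L(M1) ∩ L(M2) ≠ ∅.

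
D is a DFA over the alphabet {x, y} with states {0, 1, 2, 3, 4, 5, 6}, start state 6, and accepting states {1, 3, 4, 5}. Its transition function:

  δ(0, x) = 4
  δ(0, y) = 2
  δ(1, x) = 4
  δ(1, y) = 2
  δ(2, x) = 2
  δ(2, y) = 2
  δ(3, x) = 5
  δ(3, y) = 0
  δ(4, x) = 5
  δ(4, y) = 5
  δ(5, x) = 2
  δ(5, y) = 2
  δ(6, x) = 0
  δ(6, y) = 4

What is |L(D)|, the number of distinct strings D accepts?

6

The useful subgraph on states {0, 4, 5, 6} is acyclic, so L(D) is finite; the longest accepting path visits 4 useful states, giving maximum string length 3.
Counting accepting paths from 6 by length: 1 of length 1, 3 of length 2, 2 of length 3. Total 6.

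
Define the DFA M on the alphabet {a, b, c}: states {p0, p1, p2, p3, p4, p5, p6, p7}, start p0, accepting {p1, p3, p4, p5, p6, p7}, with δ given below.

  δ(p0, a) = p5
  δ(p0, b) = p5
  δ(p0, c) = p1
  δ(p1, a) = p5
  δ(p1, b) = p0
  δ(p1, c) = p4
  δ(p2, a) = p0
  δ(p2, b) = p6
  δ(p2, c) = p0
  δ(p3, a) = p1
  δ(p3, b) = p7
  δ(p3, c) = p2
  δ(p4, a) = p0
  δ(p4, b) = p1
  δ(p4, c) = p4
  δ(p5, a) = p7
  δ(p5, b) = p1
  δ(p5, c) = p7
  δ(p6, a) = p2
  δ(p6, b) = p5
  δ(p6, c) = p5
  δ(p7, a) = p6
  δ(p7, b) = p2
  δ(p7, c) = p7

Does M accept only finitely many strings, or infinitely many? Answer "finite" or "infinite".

infinite

State p0 is reachable from the start and can reach an accepting state, and it lies on the cycle p0 → p1 → p0.
Traversing that cycle any number of times yields accepted strings of unbounded length, so the language is infinite.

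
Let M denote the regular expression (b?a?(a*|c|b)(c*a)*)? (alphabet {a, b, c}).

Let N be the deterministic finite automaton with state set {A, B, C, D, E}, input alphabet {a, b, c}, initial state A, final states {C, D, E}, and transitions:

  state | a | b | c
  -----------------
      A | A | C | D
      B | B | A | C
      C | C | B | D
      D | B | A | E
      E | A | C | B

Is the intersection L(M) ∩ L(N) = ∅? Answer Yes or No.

The string b is accepted by both M and N.
Hence L(M) ∩ L(N) ≠ ∅.

No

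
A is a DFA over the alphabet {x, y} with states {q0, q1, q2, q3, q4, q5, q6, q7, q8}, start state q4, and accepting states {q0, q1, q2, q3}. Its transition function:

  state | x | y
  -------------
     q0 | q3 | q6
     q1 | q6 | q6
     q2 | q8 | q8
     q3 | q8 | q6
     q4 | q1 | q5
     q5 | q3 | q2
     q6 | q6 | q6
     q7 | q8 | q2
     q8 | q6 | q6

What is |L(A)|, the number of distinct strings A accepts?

The useful subgraph on states {q1, q2, q3, q4, q5} is acyclic, so L(A) is finite; the longest accepting path visits 3 useful states, giving maximum string length 2.
Counting accepting paths from q4 by length: 1 of length 1, 2 of length 2. Total 3.

3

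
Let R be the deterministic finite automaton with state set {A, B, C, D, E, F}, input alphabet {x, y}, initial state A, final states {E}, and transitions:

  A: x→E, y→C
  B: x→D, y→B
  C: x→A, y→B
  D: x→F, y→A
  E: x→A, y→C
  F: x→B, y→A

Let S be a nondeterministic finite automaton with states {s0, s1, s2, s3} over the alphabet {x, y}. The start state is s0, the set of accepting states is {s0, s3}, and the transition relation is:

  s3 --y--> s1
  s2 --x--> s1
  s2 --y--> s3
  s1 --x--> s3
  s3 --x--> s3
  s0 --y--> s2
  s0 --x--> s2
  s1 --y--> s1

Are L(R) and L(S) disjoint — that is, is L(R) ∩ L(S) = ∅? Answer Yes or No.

No

The string xxx is accepted by both R and S.
Hence L(R) ∩ L(S) ≠ ∅.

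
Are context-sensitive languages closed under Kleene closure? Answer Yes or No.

An LBA guesses a factorisation of the input into blocks (marking block boundaries on a second track) and verifies each block with the LBA for L; this uses no space beyond the input, so L* is context-sensitive.
So the context-sensitive languages are closed under Kleene star.

Yes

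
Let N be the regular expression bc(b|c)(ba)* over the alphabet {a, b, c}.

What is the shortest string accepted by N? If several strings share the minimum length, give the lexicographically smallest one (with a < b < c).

By inspection of the expression, no string of length less than 3 matches, and bcb is the lexicographically first match of length 3.

bcb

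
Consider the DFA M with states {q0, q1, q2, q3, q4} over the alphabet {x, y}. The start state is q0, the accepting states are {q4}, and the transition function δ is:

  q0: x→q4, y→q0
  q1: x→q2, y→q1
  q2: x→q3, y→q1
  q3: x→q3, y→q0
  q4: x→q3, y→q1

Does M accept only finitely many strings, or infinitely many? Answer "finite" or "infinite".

State q0 is reachable from the start and can reach an accepting state, and it lies on the cycle q0 → q0.
Traversing that cycle any number of times yields accepted strings of unbounded length, so the language is infinite.

infinite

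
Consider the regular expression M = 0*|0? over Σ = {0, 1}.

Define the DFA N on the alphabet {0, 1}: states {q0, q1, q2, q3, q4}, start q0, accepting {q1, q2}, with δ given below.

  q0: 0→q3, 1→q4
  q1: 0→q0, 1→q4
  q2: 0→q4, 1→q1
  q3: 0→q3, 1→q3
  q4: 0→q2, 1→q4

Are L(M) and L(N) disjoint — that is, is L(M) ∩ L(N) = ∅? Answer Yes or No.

Yes

Converting the expression M to a DFA (subset construction, then merging equivalent states) gives the minimal DFA with states {m0, m1}, start state m0, accepting states {m0} and transitions m0: 0→m0, 1→m1; m1: 0→m1, 1→m1.
Exploring the product automaton M × N from the start pair (m0, q0), following both machines on each input symbol, reaches 7 state pairs: (m0, q0), (m0, q3), (m1, q4), (m1, q3), (m1, q2), (m1, q1), (m1, q0).
M accepts in {m0} and N accepts in {q1, q2}; no reachable pair has both components accepting, so no string drives both machines to acceptance simultaneously and L(M) ∩ L(N) = ∅.
So no string is accepted by both, and the intersection is empty.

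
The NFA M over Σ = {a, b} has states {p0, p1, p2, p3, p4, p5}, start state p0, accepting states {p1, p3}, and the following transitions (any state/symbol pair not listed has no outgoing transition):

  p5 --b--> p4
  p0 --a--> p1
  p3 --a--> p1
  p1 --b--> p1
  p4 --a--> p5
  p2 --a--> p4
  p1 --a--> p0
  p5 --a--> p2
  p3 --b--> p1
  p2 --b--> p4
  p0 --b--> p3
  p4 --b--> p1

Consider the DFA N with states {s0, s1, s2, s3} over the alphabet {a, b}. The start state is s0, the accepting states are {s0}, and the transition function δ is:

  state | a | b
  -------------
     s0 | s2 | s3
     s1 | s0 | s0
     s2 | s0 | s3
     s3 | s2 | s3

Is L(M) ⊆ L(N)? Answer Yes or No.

No

The string a is in L(M) but not in L(N).
So L(M) ⊄ L(N).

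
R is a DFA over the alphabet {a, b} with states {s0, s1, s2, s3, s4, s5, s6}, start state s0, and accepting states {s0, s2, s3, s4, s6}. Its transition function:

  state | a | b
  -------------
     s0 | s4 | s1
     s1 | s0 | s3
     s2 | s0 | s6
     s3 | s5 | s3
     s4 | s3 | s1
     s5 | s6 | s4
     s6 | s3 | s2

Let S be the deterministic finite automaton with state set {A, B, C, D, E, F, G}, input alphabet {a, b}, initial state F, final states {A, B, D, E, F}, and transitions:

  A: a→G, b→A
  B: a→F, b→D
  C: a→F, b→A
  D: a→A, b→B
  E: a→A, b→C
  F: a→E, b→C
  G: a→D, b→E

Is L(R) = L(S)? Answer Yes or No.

Yes

Exploring the product automaton R × S from the start pair (s0, F), following both machines on each input symbol, reaches 7 state pairs: (s0, F), (s4, E), (s1, C), (s3, A), (s5, G), (s6, D), (s2, B).
R accepts in {s0, s2, s3, s4, s6} and S accepts in {A, B, D, E, F}. In every reachable pair the two components are either both accepting — (s0, F), (s4, E), (s3, A), (s6, D), (s2, B) — or both non-accepting, so no string is accepted by exactly one of the machines: L(R) \ L(S) and L(S) \ L(R) are both empty.
Hence every string is accepted by R iff it is accepted by S, and the two languages coincide.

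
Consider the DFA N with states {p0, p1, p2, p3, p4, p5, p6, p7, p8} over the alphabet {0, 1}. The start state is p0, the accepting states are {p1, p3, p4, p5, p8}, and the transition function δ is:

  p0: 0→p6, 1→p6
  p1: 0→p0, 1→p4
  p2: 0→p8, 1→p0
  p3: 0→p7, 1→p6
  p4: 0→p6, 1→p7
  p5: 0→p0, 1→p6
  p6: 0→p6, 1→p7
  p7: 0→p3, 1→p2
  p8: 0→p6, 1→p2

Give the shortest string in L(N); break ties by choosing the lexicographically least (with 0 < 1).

010

A breadth-first search from p0 reaches an accepting state first via the path p0 → p6 → p7 → p3 on input 010.
No string of length < 3 is accepted (BFS exhausts all shorter strings without reaching an accepting state), and 010 is the lexicographically least accepting string of length 3.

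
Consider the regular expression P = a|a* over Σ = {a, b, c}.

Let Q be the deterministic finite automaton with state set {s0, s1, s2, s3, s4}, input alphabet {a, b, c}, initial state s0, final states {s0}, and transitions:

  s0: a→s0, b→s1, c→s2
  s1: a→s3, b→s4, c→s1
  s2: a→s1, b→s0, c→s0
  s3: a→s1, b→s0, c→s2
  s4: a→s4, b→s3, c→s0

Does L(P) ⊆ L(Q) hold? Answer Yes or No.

Converting the expression P to a DFA (subset construction, then merging equivalent states) gives the minimal DFA with states {p0, p1}, start state p0, accepting states {p0} and transitions p0: a→p0, b→p1, c→p1; p1: a→p1, b→p1, c→p1.
Exploring the product automaton P × Q from the start pair (p0, s0), following both machines on each input symbol, reaches 6 state pairs: (p0, s0), (p1, s1), (p1, s2), (p1, s3), (p1, s4), (p1, s0).
P accepts in {p0} and Q accepts in {s0}. The reachable pairs whose P-component is accepting are (p0, s0); in each of them the Q-component is accepting too, so the product for L(P) \ L(Q) (P-component accepting, Q-component rejecting) has no reachable accepting pair and the difference is empty.
Hence every string in L(P) is also in L(Q).

Yes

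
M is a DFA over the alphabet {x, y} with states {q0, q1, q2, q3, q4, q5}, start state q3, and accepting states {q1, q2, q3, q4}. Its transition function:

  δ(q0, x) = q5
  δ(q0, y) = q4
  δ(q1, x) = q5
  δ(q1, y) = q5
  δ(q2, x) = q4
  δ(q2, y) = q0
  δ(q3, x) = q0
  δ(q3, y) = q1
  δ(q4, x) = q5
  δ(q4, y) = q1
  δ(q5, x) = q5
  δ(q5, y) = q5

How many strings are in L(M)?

4

The useful subgraph on states {q0, q1, q3, q4} is acyclic, so L(M) is finite; the longest accepting path visits 4 useful states, giving maximum string length 3.
Counting accepting paths from q3 by length: 1 of length 0, 1 of length 1, 1 of length 2, 1 of length 3. Total 4.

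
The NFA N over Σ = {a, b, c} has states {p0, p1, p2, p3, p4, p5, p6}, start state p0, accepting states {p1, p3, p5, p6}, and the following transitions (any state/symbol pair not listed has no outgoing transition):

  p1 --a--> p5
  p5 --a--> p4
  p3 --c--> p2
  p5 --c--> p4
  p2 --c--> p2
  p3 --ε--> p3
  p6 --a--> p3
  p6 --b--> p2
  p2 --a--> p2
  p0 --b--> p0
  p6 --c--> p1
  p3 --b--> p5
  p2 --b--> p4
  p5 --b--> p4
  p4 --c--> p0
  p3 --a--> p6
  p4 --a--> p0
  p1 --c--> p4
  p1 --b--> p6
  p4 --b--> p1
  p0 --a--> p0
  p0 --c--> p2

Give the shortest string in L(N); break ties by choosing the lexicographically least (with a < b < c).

A breadth-first search from p0 reaches an accepting state first via the path p0 → p2 → p4 → p1 on input cbb.
No string of length < 3 is accepted (BFS exhausts all shorter strings without reaching an accepting state), and cbb is the lexicographically least accepting string of length 3.

cbb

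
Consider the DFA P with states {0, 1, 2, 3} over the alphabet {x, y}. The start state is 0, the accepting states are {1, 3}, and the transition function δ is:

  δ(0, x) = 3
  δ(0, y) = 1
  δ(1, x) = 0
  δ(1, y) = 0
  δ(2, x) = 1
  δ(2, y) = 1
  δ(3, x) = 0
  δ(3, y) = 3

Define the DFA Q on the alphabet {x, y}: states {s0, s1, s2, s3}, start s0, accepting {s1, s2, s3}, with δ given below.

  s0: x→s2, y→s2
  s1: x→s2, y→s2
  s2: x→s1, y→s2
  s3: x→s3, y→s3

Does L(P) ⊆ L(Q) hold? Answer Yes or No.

Yes

Exploring the product automaton P × Q from the start pair (0, s0), following both machines on each input symbol, reaches 6 state pairs: (0, s0), (3, s2), (1, s2), (0, s1), (0, s2), (3, s1).
P accepts in {1, 3} and Q accepts in {s1, s2, s3}. The reachable pairs whose P-component is accepting are (3, s2), (1, s2), (3, s1); in each of them the Q-component is accepting too, so the product for L(P) \ L(Q) (P-component accepting, Q-component rejecting) has no reachable accepting pair and the difference is empty.
Hence every string in L(P) is also in L(Q).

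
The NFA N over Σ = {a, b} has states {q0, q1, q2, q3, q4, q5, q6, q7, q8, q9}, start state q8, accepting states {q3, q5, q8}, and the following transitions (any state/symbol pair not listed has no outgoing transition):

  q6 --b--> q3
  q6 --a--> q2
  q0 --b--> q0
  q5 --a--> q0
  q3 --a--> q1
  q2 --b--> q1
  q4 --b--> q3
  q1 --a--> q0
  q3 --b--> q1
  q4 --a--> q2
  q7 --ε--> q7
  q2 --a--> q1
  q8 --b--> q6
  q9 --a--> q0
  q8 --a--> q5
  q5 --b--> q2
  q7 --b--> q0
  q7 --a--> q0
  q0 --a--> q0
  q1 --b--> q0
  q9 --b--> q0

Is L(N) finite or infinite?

finite

The useful states (reachable from q8 and able to reach an accepting state) are {q3, q5, q6, q8}.
Restricted to these states the transition graph has no cycle, so every accepting path has bounded length and L is finite.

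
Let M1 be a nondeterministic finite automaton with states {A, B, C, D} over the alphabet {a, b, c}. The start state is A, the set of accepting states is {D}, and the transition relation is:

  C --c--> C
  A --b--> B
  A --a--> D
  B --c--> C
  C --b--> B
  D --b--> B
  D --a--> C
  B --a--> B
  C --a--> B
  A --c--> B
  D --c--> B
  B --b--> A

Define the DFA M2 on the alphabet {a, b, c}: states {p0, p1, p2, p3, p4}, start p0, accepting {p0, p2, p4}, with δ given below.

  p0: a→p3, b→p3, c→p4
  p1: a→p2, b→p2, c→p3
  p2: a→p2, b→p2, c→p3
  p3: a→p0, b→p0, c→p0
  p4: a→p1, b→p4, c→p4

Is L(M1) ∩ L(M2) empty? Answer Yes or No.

No

The string abba is accepted by both M1 and M2.
Hence L(M1) ∩ L(M2) ≠ ∅.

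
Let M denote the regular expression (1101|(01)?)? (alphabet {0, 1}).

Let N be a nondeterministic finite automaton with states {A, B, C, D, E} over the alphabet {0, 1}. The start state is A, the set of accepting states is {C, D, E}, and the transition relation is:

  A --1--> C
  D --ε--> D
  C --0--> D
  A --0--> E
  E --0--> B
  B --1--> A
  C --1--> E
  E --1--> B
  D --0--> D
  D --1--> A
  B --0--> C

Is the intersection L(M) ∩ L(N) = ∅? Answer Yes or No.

Converting the expression M to a DFA (subset construction, then merging equivalent states) gives the minimal DFA with states {m0, m1, m2, m3, m4, m5}, start state m0, accepting states {m0, m4} and transitions m0: 0→m1, 1→m2; m1: 0→m3, 1→m4; m2: 0→m3, 1→m5; m3: 0→m3, 1→m3; m4: 0→m3, 1→m3; m5: 0→m1, 1→m3.
Exploring the product automaton M × N from the start pair (m0, A), following both machines on each input symbol, reaches 12 state pairs: (m0, A), (m1, E), (m2, C), (m3, B), (m4, B), (m3, D), (m5, E), (m3, C), (m3, A), (m1, B), (m3, E), (m4, A).
M accepts in {m0, m4} and N accepts in {C, D, E}; no reachable pair has both components accepting, so no string drives both machines to acceptance simultaneously and L(M) ∩ L(N) = ∅.
So no string is accepted by both, and the intersection is empty.

Yes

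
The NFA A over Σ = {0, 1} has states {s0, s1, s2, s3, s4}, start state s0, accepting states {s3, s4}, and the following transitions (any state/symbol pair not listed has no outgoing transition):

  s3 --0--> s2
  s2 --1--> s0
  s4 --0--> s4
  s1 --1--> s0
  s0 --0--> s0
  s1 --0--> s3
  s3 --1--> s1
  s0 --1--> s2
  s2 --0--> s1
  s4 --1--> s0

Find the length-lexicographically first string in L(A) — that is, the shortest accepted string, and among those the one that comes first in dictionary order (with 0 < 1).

100

A breadth-first search from s0 reaches an accepting state first via the path s0 → s2 → s1 → s3 on input 100.
No string of length < 3 is accepted (BFS exhausts all shorter strings without reaching an accepting state), and 100 is the lexicographically least accepting string of length 3.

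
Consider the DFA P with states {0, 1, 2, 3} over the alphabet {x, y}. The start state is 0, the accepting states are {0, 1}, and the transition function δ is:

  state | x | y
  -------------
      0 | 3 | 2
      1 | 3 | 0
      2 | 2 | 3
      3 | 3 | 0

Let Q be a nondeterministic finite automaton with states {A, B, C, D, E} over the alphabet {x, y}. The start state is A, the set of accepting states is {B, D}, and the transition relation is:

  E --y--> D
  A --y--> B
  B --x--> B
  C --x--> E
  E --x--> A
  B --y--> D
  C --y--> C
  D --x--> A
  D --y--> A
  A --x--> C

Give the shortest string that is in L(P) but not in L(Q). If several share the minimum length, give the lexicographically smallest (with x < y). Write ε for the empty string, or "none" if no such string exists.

ε

The empty string ε is accepted by P but not by Q.
Since ε is the unique shortest string, it is the required witness.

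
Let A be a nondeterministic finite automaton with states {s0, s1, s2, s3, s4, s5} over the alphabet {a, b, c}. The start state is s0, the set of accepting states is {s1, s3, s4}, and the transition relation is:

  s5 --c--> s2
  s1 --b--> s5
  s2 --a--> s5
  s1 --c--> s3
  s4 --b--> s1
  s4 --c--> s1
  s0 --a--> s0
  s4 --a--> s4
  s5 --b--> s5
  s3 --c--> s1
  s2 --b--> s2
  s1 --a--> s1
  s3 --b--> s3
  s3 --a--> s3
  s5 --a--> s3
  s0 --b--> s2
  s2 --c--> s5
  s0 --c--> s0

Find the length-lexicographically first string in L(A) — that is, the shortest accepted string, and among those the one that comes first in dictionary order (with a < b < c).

baa

A breadth-first search from s0 reaches an accepting state first via the path s0 → s2 → s5 → s3 on input baa.
No string of length < 3 is accepted (BFS exhausts all shorter strings without reaching an accepting state), and baa is the lexicographically least accepting string of length 3.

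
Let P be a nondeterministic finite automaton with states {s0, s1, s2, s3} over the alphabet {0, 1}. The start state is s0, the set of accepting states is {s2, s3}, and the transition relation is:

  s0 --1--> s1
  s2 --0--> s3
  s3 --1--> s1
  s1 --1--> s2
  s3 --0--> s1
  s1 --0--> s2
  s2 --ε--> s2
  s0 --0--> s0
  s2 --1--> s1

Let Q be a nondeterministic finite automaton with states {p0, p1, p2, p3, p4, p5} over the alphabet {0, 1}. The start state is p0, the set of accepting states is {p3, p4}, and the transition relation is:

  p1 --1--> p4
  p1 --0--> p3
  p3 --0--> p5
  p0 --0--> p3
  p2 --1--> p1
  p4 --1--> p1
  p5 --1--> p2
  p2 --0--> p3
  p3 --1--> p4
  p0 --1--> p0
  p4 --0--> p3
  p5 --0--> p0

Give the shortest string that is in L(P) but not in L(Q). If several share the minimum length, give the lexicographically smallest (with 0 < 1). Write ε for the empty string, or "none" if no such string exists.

The string 11 is accepted by P but not by Q.
No shorter string lies in the difference, and 11 is the lexicographically first length-2 string in L(P) \ L(Q).

11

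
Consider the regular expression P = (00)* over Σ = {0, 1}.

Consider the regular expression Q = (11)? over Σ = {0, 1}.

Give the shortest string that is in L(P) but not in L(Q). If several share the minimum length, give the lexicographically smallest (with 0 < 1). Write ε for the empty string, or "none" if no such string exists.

00

The string 00 is accepted by P but not by Q.
No shorter string lies in the difference, and 00 is the lexicographically first length-2 string in L(P) \ L(Q).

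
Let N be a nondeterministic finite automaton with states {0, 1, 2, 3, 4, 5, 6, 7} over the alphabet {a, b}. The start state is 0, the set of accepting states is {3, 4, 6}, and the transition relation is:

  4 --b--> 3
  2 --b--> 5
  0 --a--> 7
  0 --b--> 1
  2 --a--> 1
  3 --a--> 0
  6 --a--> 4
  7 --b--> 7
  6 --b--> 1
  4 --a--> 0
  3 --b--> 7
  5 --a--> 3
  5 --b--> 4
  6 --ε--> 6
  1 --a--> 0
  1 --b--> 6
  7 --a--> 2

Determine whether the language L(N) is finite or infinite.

State 0 is reachable from the start and can reach an accepting state, and it lies on the cycle 0 → 1 → 0.
Traversing that cycle any number of times yields accepted strings of unbounded length, so the language is infinite.

infinite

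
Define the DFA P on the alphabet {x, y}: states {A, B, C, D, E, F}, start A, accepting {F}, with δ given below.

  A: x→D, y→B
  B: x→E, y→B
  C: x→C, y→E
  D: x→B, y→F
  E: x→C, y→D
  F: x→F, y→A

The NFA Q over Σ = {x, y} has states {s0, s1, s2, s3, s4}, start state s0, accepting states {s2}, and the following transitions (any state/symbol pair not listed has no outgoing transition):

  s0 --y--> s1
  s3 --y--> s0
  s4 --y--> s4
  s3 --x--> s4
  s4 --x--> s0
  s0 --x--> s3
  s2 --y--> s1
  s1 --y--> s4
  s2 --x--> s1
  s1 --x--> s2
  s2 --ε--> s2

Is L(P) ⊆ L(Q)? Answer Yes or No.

No

The string xy is in L(P) but not in L(Q).
So L(P) ⊄ L(Q).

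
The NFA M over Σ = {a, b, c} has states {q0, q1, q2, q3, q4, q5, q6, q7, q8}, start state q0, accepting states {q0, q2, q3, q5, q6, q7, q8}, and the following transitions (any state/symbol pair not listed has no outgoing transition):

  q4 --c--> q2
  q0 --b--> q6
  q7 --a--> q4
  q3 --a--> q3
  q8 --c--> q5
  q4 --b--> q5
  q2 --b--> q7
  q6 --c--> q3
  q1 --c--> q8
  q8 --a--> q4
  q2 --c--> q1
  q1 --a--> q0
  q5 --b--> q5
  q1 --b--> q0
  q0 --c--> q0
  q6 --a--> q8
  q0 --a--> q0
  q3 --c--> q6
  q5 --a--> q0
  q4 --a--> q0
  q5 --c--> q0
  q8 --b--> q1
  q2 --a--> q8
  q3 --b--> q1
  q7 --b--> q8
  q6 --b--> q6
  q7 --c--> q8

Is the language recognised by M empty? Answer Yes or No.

The empty string ε is accepted: the run q0 ends in the accepting state q0.
Since at least one string is accepted, L(M) is not empty.

No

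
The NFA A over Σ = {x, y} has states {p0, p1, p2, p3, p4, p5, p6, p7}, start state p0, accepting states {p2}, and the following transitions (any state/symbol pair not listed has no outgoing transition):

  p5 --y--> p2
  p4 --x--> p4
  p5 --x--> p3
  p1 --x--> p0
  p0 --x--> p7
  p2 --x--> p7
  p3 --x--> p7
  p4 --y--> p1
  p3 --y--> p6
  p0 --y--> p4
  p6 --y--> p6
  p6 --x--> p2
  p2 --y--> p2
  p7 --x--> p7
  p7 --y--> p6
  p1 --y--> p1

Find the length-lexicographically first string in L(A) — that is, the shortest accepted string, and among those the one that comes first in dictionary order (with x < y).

A breadth-first search from p0 reaches an accepting state first via the path p0 → p7 → p6 → p2 on input xyx.
No string of length < 3 is accepted (BFS exhausts all shorter strings without reaching an accepting state), and xyx is the lexicographically least accepting string of length 3.

xyx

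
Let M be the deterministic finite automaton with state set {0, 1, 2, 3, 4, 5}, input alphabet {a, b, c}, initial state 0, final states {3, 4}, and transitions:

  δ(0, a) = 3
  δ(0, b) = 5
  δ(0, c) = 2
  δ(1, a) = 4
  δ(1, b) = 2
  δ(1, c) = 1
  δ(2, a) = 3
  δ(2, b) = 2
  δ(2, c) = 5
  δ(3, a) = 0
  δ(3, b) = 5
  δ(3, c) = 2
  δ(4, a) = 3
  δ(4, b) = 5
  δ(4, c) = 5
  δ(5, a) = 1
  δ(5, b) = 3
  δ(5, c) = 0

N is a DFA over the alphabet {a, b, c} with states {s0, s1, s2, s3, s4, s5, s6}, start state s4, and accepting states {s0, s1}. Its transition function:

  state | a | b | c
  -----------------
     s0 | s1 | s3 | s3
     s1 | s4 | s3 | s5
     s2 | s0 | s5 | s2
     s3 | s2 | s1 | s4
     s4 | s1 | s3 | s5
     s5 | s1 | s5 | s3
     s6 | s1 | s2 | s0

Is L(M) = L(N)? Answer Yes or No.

Exploring the product automaton M × N from the start pair (0, s4), following both machines on each input symbol, reaches 6 state pairs: (0, s4), (3, s1), (5, s3), (2, s5), (1, s2), (4, s0).
M accepts in {3, 4} and N accepts in {s0, s1}. In every reachable pair the two components are either both accepting — (3, s1), (4, s0) — or both non-accepting, so no string is accepted by exactly one of the machines: L(M) \ L(N) and L(N) \ L(M) are both empty.
Hence every string is accepted by M iff it is accepted by N, and the two languages coincide.

Yes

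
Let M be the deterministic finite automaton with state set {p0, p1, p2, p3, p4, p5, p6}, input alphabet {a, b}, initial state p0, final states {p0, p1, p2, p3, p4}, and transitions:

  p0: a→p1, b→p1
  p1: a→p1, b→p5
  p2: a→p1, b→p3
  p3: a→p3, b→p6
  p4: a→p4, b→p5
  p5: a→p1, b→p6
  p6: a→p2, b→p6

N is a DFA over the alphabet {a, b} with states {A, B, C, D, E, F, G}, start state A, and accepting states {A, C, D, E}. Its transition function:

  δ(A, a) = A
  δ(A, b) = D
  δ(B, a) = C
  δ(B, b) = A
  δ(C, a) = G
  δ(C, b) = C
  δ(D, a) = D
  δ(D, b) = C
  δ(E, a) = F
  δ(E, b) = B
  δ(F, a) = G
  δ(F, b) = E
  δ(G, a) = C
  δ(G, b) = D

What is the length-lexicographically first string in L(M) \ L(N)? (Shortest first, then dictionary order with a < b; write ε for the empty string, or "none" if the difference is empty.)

The string bba is accepted by M but not by N.
No shorter string lies in the difference, and bba is the lexicographically first length-3 string in L(M) \ L(N).

bba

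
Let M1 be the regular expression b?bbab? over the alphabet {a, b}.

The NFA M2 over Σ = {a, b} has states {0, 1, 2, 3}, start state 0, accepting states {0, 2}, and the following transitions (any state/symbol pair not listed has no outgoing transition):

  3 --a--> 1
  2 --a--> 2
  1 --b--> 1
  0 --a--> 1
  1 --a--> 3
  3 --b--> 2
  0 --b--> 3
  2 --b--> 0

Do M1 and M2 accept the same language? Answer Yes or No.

No

The string bbba is accepted by M1 but rejected by M2.
So L(M1) ≠ L(M2).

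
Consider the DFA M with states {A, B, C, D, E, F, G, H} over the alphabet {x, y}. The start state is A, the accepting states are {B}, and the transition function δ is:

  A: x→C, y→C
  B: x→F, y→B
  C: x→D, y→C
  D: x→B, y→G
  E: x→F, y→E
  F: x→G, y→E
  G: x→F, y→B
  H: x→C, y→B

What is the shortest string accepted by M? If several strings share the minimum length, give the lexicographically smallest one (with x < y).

xxx

A breadth-first search from A reaches an accepting state first via the path A → C → D → B on input xxx.
No string of length < 3 is accepted (BFS exhausts all shorter strings without reaching an accepting state), and xxx is the lexicographically least accepting string of length 3.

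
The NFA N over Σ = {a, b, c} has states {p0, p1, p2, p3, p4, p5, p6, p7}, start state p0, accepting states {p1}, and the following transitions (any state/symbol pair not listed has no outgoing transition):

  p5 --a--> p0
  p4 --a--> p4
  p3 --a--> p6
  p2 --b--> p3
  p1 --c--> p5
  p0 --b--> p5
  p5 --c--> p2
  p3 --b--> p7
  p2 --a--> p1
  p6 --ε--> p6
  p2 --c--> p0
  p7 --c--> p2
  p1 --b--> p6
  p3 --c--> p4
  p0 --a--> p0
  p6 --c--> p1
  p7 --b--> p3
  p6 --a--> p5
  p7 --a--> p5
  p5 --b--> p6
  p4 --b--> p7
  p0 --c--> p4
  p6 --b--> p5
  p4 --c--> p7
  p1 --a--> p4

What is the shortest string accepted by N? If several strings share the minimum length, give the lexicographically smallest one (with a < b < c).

A breadth-first search from p0 reaches an accepting state first via the path p0 → p5 → p6 → p1 on input bbc.
No string of length < 3 is accepted (BFS exhausts all shorter strings without reaching an accepting state), and bbc is the lexicographically least accepting string of length 3.

bbc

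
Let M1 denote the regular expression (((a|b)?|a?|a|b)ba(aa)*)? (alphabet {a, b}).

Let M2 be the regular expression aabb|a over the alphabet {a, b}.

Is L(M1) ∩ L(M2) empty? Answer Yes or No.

Converting the expression M1 to a DFA (subset construction, then merging equivalent states) gives the minimal DFA with states {r0, r1, r2, r3, r4, r5}, start state r0, accepting states {r0, r5} and transitions r0: a→r1, b→r2; r1: a→r3, b→r4; r2: a→r5, b→r4; r3: a→r3, b→r3; r4: a→r5, b→r3; r5: a→r4, b→r3.
Converting the expression M2 to a DFA (subset construction, then merging equivalent states) gives the minimal DFA with states {t0, t1, t2, t3, t4, t5}, start state t0, accepting states {t1, t5} and transitions t0: a→t1, b→t2; t1: a→t3, b→t2; t2: a→t2, b→t2; t3: a→t2, b→t4; t4: a→t2, b→t5; t5: a→t2, b→t2.
Exploring the product automaton M1 × M2 from the start pair (r0, t0), following both machines on each input symbol, reaches 9 state pairs: (r0, t0), (r1, t1), (r2, t2), (r3, t3), (r4, t2), (r5, t2), (r3, t2), (r3, t4), (r3, t5).
M1 accepts in {r0, r5} and M2 accepts in {t1, t5}; no reachable pair has both components accepting, so no string drives both machines to acceptance simultaneously and L(M1) ∩ L(M2) = ∅.
So no string is accepted by both, and the intersection is empty.

Yes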